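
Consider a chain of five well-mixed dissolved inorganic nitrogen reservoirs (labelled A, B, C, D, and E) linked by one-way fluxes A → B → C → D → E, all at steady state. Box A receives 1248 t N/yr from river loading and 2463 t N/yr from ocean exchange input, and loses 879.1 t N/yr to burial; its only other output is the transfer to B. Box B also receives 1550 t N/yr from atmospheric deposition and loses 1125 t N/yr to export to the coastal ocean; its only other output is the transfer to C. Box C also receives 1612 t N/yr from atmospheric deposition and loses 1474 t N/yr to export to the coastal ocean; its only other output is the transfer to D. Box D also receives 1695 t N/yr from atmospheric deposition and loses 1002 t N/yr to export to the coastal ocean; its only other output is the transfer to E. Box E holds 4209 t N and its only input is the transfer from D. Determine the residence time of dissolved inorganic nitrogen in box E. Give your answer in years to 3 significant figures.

Box A: F(A→B) = (1248 + 2463) − 879.1 = 2831.9 t N/yr.
Box B: F(B→C) = (2831.9 + 1550) − 1125 = 3256.9 t N/yr.
Box C: F(C→D) = (3256.9 + 1612) − 1474 = 3394.9 t N/yr.
Box D: F(D→E) = (3394.9 + 1695) − 1002 = 4087.9 t N/yr.
Box E throughput = its input = 4087.9 t N/yr; τ = 4209 / 4087.9 = 1.030 yr.

1.03 yr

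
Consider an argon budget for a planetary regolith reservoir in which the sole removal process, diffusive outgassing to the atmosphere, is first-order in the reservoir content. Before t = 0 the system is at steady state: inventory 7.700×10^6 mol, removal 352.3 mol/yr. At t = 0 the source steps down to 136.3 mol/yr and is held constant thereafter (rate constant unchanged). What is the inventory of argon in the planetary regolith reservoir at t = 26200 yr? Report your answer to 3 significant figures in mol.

The sink rate constant is k = F₀/M₀ = 352.3/7.700×10^6 = 4.575×10^-5 yr⁻¹.
Solving dM/dt = F₁ − kM with M(0) = M₀ gives M(t) = F₁/k + (M₀ − F₁/k)·e^(−kt).
F₁/k = 136.3/4.575×10^-5 = 2.9790×10^6 mol; kt = 4.575×10^-5 × 26200 = 1.199, e^(−kt) = 0.3016.
M(26200) = 2.9790×10^6 + (7.700×10^6 − 2.9790×10^6) × 0.3016 = 2.9790×10^6 + 1.424×10^6 = 4.4028×10^6 mol.

4.40×10^6 mol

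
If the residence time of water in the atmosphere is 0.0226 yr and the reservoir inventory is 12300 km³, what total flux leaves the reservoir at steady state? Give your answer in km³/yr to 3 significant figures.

F = M / τ = 12300 / 0.0226 = 544200 km³/yr.

544000 km³/yr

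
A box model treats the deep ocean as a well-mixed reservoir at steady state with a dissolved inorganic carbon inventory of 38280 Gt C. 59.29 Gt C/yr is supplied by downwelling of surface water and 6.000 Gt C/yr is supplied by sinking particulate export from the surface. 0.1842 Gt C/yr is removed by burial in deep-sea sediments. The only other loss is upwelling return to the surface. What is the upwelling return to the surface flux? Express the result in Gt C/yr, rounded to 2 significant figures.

65 Gt C/yr

At steady state ΣF_in = ΣF_out.
ΣF_in = 59.29 + 6.000 = 65.290 Gt C/yr.
Upwelling return to the surface flux = ΣF_in − (0.1842) = 65.290 − 0.1842 = 65.11 Gt C/yr.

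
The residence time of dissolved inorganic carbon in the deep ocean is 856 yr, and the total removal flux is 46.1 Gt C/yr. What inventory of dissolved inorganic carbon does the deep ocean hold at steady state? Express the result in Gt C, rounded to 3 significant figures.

39500 Gt C

τ = M/F ⇒ M = τ × F = 856 × 46.1 = 39460 Gt C.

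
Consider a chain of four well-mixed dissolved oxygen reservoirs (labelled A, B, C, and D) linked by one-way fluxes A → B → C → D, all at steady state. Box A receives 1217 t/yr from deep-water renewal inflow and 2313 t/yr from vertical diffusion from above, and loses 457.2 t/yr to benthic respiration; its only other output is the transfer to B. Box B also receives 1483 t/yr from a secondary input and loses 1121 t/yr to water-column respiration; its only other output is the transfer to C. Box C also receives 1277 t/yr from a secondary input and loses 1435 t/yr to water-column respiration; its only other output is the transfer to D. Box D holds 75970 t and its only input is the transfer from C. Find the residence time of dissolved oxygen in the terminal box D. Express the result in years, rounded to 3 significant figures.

23.2 yr

Box A: F(A→B) = (1217 + 2313) − 457.2 = 3072.8 t/yr.
Box B: F(B→C) = (3072.8 + 1483) − 1121 = 3434.8 t/yr.
Box C: F(C→D) = (3434.8 + 1277) − 1435 = 3276.8 t/yr.
Box D throughput = its input = 3276.8 t/yr; τ = 75970 / 3276.8 = 23.18 yr.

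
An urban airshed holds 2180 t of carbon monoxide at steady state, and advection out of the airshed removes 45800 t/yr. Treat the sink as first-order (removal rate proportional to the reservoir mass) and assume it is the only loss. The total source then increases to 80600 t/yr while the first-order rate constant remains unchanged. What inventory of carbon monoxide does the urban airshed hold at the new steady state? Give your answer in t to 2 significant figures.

Rate constant k = F/M = 45800 / 2180 = 21.01 yr⁻¹.
At the new steady state, source = k·M_new ⇒ M_new = 80600 / 21.01 = 3836 t.
(Equivalently M_new = M × F_new/F_old = 2180 × 80600/45800.)

3800 t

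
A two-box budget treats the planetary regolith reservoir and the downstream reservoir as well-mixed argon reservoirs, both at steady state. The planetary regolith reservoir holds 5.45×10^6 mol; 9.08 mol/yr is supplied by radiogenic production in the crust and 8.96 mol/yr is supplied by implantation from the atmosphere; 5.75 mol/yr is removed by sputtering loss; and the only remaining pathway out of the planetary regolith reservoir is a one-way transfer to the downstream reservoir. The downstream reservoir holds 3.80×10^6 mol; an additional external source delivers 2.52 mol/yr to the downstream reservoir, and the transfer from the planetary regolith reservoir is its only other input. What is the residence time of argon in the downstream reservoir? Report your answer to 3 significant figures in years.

Balance the planetary regolith reservoir: ΣF_in = 9.08 + 8.96 = 18.040 mol/yr.
Transfer to the downstream reservoir = ΣF_in − (5.75) = 12.290 mol/yr.
Total input to the downstream reservoir = 12.290 + 2.52 = 14.810 mol/yr; at steady state this equals its total output.
τ = M / F = 3.80×10^6 / 14.810 = 256600 yr.

257000 yr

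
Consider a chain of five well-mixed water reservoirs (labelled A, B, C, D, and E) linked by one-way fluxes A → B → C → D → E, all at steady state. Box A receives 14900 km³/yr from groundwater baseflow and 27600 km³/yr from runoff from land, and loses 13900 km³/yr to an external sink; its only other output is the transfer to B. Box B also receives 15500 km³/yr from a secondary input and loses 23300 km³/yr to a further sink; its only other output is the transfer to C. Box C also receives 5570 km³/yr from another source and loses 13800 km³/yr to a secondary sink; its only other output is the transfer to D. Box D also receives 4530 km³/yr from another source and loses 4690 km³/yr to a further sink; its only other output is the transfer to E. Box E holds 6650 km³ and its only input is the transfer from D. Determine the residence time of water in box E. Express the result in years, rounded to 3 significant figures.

0.536 yr

Box A: F(A→B) = (14900 + 27600) − 13900 = 28600 km³/yr.
Box B: F(B→C) = (28600 + 15500) − 23300 = 20800 km³/yr.
Box C: F(C→D) = (20800 + 5570) − 13800 = 12570 km³/yr.
Box D: F(D→E) = (12570 + 4530) − 4690 = 12410 km³/yr.
Box E throughput = its input = 12410 km³/yr; τ = 6650 / 12410 = 0.5359 yr.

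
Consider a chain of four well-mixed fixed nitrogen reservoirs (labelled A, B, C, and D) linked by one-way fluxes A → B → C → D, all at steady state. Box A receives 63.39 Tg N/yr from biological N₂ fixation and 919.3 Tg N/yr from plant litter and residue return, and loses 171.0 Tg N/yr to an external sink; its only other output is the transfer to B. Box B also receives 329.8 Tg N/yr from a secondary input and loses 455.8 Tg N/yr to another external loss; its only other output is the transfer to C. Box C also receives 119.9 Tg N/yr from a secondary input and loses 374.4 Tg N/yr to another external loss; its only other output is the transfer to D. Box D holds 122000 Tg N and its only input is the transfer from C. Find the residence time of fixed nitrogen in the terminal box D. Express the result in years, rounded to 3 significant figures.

283 yr

Box A: F(A→B) = (63.39 + 919.3) − 171.0 = 811.69 Tg N/yr.
Box B: F(B→C) = (811.69 + 329.8) − 455.8 = 685.69 Tg N/yr.
Box C: F(C→D) = (685.69 + 119.9) − 374.4 = 431.19 Tg N/yr.
Box D throughput = its input = 431.19 Tg N/yr; τ = 122000 / 431.19 = 282.9 yr.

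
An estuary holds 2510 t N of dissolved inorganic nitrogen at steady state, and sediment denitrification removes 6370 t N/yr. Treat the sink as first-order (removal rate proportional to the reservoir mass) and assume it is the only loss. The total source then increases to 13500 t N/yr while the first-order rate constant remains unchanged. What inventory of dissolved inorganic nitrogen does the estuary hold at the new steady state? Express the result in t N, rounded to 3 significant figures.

Rate constant k = F/M = 6370 / 2510 = 2.538 yr⁻¹.
At the new steady state, source = k·M_new ⇒ M_new = 13500 / 2.538 = 5319 t N.
(Equivalently M_new = M × F_new/F_old = 2510 × 13500/6370.)

5320 t N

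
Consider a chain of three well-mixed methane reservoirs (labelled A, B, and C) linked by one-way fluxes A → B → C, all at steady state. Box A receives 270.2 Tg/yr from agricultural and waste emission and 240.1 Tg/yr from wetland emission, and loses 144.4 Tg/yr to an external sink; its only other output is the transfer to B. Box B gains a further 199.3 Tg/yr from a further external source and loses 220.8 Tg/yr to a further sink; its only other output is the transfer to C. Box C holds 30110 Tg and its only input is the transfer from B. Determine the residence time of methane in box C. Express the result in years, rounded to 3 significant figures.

87.4 yr

Box A: F(A→B) = (270.2 + 240.1) − 144.4 = 365.90 Tg/yr.
Box B: F(B→C) = (365.90 + 199.3) − 220.8 = 344.40 Tg/yr.
Box C throughput = its input = 344.40 Tg/yr; τ = 30110 / 344.40 = 87.43 yr.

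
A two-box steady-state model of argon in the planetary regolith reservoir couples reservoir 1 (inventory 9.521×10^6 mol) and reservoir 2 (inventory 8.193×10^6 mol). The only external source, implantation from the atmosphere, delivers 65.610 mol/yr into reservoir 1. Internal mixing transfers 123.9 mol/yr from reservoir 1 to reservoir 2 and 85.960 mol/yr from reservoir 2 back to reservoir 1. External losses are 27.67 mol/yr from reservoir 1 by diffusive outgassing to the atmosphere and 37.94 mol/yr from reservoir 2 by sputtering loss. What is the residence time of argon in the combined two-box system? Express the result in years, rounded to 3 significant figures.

For the system as a whole, the A↔B exchange is internal and contributes nothing to the throughput; only the external sinks remove mass.
M_total = 9.521×10^6 + 8.193×10^6 = 1.7714×10^7 mol.
ΣF_external_out = 27.67 + 37.94 = 65.610 mol/yr.
τ = M_total / ΣF_ext = 1.7714×10^7 / 65.610 = 270000 yr.

270000 yr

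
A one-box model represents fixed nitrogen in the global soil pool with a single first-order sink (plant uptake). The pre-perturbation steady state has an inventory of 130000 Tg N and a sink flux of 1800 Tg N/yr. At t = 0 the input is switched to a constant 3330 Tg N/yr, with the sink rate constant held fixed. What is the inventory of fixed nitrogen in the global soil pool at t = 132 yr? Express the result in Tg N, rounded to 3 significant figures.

223000 Tg N

Residence time τ = M₀/F₀ = 72.22 yr. The eventual steady state is M_∞ = M₀·(F₁/F₀) = 130000 × 3330/1800 = 240500 Tg N.
The anomaly ΔM(t) = M(t) − M_∞ decays as ΔM₀·e^(−t/τ) with ΔM₀ = 130000 − 240500 = −110500 Tg N.
At t = 132 yr, e^(−t/τ) = e^(−1.828) = 0.1608, so ΔM = −17770 Tg N and M = 240500 − 17770 = 222730 Tg N.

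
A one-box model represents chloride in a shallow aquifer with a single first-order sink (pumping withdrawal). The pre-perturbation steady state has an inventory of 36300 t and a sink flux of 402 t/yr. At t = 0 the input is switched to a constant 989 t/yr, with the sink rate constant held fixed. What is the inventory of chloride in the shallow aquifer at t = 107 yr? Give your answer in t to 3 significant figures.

73100 t

τ = M₀/F₀ = 36300/402 = 90.30 yr; rate constant k = 1/τ.
New steady state M_∞ = F₁/k = F₁·τ = 989 × 90.30 = 89305 t.
M(t) = M_∞ + (M₀ − M_∞)·e^(−t/τ); t/τ = 107/90.30 = 1.185, so e^(−t/τ) = 0.3058.
M(t) = 89305 − 53010 × 0.3058 = 73098 t.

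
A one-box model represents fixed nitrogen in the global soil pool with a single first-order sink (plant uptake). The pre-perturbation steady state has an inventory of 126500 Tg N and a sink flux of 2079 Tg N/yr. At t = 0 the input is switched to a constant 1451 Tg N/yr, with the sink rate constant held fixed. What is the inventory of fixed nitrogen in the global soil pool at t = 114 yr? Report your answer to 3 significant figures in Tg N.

τ = M₀/F₀ = 126500/2079 = 60.85 yr; rate constant k = 1/τ.
New steady state M_∞ = F₁/k = F₁·τ = 1451 × 60.85 = 88288 Tg N.
M(t) = M_∞ + (M₀ − M_∞)·e^(−t/τ); t/τ = 114/60.85 = 1.874, so e^(−t/τ) = 0.1536.
M(t) = 88288 + 38210 × 0.1536 = 94157 Tg N.

94200 Tg N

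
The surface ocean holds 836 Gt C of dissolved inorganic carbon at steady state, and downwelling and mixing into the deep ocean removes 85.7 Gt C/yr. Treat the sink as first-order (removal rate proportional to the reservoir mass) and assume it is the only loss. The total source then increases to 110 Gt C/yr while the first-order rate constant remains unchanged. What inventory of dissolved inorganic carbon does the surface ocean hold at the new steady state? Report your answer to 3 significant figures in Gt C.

1070 Gt C

Rate constant k = F/M = 85.7 / 836 = 0.1025 yr⁻¹.
At the new steady state, source = k·M_new ⇒ M_new = 110 / 0.1025 = 1073 Gt C.
(Equivalently M_new = M × F_new/F_old = 836 × 110/85.7.)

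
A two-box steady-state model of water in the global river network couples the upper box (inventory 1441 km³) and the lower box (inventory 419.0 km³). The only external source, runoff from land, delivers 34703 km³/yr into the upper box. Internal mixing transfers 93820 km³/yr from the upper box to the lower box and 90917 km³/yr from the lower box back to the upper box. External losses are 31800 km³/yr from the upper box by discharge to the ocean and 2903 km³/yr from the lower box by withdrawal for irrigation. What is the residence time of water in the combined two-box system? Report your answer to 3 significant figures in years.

0.0536 yr

For the system as a whole, the A↔B exchange is internal and contributes nothing to the throughput; only the external sinks remove mass.
M_total = 1441 + 419.0 = 1860.0 km³.
ΣF_external_out = 31800 + 2903 = 34703 km³/yr.
τ = M_total / ΣF_ext = 1860.0 / 34703 = 0.05360 yr.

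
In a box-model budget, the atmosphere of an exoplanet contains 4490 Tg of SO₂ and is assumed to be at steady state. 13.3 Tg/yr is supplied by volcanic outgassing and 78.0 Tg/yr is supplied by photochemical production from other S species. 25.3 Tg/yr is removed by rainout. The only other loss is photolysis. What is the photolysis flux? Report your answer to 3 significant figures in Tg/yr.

66.0 Tg/yr

At steady state ΣF_in = ΣF_out.
ΣF_in = 13.3 + 78.0 = 91.300 Tg/yr.
Photolysis flux = ΣF_in − (25.3) = 91.300 − 25.30 = 66.00 Tg/yr.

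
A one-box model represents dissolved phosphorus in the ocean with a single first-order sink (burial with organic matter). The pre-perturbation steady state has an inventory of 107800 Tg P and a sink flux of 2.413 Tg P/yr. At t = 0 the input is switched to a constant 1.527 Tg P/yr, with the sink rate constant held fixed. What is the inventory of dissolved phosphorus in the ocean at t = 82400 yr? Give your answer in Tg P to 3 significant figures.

74500 Tg P

Residence time τ = M₀/F₀ = 44670 yr. The eventual steady state is M_∞ = M₀·(F₁/F₀) = 107800 × 1.527/2.413 = 68218 Tg P.
The anomaly ΔM(t) = M(t) − M_∞ decays as ΔM₀·e^(−t/τ) with ΔM₀ = 107800 − 68218 = 39580 Tg P.
At t = 82400 yr, e^(−t/τ) = e^(−1.844) = 0.1581, so ΔM = 6258 Tg P and M = 68218 + 6258 = 74477 Tg P.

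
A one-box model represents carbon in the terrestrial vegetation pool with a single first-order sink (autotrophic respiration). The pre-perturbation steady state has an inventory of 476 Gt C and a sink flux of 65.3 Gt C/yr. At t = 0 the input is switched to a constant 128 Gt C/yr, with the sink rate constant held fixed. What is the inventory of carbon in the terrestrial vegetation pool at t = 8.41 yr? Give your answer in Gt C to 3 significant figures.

τ = M₀/F₀ = 476/65.3 = 7.289 yr; rate constant k = 1/τ.
New steady state M_∞ = F₁/k = F₁·τ = 128 × 7.289 = 933.05 Gt C.
M(t) = M_∞ + (M₀ − M_∞)·e^(−t/τ); t/τ = 8.41/7.289 = 1.154, so e^(−t/τ) = 0.3155.
M(t) = 933.05 − 457.0 × 0.3155 = 788.87 Gt C.

789 Gt C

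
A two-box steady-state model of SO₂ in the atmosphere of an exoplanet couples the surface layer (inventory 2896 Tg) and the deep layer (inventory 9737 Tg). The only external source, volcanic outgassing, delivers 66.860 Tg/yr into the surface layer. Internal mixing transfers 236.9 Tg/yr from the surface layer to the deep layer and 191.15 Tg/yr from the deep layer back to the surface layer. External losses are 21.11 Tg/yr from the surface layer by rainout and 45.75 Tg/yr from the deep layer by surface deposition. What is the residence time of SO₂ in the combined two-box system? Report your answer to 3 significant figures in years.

Treat the two boxes together as one reservoir: the mixing fluxes between them are internal recycling, so τ = ΣM / Σ(external losses).
M_total = 2896 + 9737 = 12633 Tg.
ΣF_external_out = 21.11 + 45.75 = 66.860 Tg/yr.
τ = M_total / ΣF_ext = 12633 / 66.860 = 188.9 yr.

189 yr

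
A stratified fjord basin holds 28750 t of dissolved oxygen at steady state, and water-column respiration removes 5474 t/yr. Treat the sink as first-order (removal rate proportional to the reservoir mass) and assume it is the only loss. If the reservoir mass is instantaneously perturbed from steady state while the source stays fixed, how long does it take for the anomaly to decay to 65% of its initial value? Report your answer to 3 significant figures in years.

2.26 yr

For a linear reservoir the anomaly decays as exp(−t/τ) with τ = M/F = 28750/5474 = 5.252 yr.
exp(−t/τ) = 0.65 ⇒ t = −τ ln(0.65) = 5.252 × 0.4308 = 2.263 yr.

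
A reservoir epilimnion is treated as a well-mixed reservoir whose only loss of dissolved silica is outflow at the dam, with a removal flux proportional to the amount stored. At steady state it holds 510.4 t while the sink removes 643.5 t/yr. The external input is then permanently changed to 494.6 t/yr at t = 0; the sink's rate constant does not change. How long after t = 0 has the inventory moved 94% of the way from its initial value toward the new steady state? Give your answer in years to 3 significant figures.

τ = M₀/F₀ = 510.4/643.5 = 0.7932 yr.
The remaining gap fraction is e^(−t/τ); 94% covered ⇒ e^(−t/τ) = 0.0600.
t = −τ ln(0.0600) = 0.7932 × 2.813 = 2.231 yr.

2.23 yr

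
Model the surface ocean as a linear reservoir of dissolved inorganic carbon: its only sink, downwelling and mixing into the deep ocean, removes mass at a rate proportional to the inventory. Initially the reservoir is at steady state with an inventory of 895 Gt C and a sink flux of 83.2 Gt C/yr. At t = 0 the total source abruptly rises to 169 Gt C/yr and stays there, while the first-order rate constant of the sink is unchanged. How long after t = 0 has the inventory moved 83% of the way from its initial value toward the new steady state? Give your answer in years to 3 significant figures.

τ = M₀/F₀ = 895/83.2 = 10.76 yr.
The remaining gap fraction is e^(−t/τ); 83% covered ⇒ e^(−t/τ) = 0.170.
t = −τ ln(0.170) = 10.76 × 1.772 = 19.06 yr.

19.1 yr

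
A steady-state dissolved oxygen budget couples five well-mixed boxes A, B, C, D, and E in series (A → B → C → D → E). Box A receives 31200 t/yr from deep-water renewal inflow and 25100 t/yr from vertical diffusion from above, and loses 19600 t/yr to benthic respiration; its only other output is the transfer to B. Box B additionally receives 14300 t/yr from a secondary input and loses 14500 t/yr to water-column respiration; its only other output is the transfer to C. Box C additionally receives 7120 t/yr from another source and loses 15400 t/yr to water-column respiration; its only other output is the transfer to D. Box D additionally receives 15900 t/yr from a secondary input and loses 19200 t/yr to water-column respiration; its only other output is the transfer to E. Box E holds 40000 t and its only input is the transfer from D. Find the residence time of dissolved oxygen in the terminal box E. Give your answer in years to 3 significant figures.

Box A: F(A→B) = (31200 + 25100) − 19600 = 36700 t/yr.
Box B: F(B→C) = (36700 + 14300) − 14500 = 36500 t/yr.
Box C: F(C→D) = (36500 + 7120) − 15400 = 28220 t/yr.
Box D: F(D→E) = (28220 + 15900) − 19200 = 24920 t/yr.
Box E throughput = its input = 24920 t/yr; τ = 40000 / 24920 = 1.605 yr.

1.61 yr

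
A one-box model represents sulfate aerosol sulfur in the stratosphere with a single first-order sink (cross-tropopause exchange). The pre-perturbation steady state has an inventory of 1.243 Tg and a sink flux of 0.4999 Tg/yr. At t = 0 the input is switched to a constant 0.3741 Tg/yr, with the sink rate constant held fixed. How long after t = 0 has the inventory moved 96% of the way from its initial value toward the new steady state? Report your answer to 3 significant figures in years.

τ = M₀/F₀ = 1.243/0.4999 = 2.486 yr.
The remaining gap fraction is e^(−t/τ); 96% covered ⇒ e^(−t/τ) = 0.0400.
t = −τ ln(0.0400) = 2.486 × 3.219 = 8.004 yr.

8.00 yr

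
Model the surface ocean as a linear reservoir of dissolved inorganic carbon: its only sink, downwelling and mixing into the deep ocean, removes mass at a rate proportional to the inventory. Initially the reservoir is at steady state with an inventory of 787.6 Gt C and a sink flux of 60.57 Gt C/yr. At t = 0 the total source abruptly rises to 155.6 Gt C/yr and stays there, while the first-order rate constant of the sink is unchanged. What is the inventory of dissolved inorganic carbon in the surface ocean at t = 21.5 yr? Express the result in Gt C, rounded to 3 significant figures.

The sink rate constant is k = F₀/M₀ = 60.57/787.6 = 0.07690 yr⁻¹.
Solving dM/dt = F₁ − kM with M(0) = M₀ gives M(t) = F₁/k + (M₀ − F₁/k)·e^(−kt).
F₁/k = 155.6/0.07690 = 2023.3 Gt C; kt = 0.07690 × 21.5 = 1.653, e^(−kt) = 0.1914.
M(21.5) = 2023.3 + (787.6 − 2023.3) × 0.1914 = 2023.3 − 236.5 = 1786.8 Gt C.

1790 Gt C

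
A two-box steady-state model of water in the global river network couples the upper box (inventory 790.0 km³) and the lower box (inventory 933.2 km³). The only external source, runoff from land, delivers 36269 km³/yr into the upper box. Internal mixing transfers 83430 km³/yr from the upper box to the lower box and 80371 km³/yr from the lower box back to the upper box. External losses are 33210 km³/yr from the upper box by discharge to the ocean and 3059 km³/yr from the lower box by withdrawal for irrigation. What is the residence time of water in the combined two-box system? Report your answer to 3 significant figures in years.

0.0475 yr

Treat the two boxes together as one reservoir: the mixing fluxes between them are internal recycling, so τ = ΣM / Σ(external losses).
M_total = 790.0 + 933.2 = 1723.2 km³.
ΣF_external_out = 33210 + 3059 = 36269 km³/yr.
τ = M_total / ΣF_ext = 1723.2 / 36269 = 0.04751 yr.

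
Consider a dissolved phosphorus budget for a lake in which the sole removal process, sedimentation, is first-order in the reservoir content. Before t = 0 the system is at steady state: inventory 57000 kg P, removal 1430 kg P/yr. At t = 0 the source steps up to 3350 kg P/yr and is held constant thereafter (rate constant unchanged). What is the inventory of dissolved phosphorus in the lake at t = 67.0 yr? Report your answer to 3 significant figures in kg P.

τ = M₀/F₀ = 57000/1430 = 39.86 yr; rate constant k = 1/τ.
New steady state M_∞ = F₁/k = F₁·τ = 3350 × 39.86 = 133530 kg P.
M(t) = M_∞ + (M₀ − M_∞)·e^(−t/τ); t/τ = 67.0/39.86 = 1.681, so e^(−t/τ) = 0.1862.
M(t) = 133530 − 76530 × 0.1862 = 119280 kg P.

119000 kg P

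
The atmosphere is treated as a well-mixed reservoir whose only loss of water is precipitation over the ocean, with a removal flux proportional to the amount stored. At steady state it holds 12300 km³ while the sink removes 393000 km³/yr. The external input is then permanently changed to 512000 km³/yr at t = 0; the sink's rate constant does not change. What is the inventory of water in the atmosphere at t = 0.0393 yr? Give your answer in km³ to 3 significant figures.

Residence time τ = M₀/F₀ = 0.03130 yr. The eventual steady state is M_∞ = M₀·(F₁/F₀) = 12300 × 512000/393000 = 16024 km³.
The anomaly ΔM(t) = M(t) − M_∞ decays as ΔM₀·e^(−t/τ) with ΔM₀ = 12300 − 16024 = −3724 km³.
At t = 0.0393 yr, e^(−t/τ) = e^(−1.256) = 0.2849, so ΔM = −1061 km³ and M = 16024 − 1061 = 14963 km³.

15000 km³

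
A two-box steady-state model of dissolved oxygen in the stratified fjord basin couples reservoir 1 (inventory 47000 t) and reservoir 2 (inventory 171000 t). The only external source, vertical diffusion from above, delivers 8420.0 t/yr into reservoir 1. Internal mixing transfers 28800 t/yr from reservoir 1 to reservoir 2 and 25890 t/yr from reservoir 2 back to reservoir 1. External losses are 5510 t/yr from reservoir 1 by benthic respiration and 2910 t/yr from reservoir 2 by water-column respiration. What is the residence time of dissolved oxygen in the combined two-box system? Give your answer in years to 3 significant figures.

Treat the two boxes together as one reservoir: the mixing fluxes between them are internal recycling, so τ = ΣM / Σ(external losses).
M_total = 47000 + 171000 = 218000 t.
ΣF_external_out = 5510 + 2910 = 8420.0 t/yr.
τ = M_total / ΣF_ext = 218000 / 8420.0 = 25.89 yr.

25.9 yr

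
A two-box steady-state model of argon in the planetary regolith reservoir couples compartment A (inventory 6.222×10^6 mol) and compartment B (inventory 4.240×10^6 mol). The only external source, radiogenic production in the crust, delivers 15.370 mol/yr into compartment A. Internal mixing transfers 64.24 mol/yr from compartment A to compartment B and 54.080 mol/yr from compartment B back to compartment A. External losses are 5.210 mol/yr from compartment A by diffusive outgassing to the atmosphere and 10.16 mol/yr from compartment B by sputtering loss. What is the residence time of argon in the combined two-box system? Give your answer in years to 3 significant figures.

681000 yr

For the system as a whole, the A↔B exchange is internal and contributes nothing to the throughput; only the external sinks remove mass.
M_total = 6.222×10^6 + 4.240×10^6 = 1.0462×10^7 mol.
ΣF_external_out = 5.210 + 10.16 = 15.370 mol/yr.
τ = M_total / ΣF_ext = 1.0462×10^7 / 15.370 = 680700 yr.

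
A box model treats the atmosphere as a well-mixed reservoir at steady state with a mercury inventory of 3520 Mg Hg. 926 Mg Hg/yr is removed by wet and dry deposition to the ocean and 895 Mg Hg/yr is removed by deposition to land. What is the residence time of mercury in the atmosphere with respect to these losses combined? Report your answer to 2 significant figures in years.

Total removal = 926.0 + 895.0 = 1821.0 Mg Hg/yr.
τ = M / ΣF_out = 3520 / 1821.0 = 1.933 yr.

1.9 yr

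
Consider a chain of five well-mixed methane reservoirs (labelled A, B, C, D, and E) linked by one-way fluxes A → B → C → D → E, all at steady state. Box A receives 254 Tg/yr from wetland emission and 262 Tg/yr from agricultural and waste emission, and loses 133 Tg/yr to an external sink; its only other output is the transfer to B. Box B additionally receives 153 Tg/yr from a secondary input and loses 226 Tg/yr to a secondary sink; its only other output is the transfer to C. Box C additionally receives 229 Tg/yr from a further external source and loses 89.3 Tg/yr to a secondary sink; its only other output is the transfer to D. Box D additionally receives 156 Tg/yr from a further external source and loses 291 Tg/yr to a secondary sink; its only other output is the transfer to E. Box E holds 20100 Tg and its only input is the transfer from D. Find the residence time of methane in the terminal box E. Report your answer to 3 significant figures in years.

63.9 yr

Box A: F(A→B) = (254 + 262) − 133 = 383.00 Tg/yr.
Box B: F(B→C) = (383.00 + 153) − 226 = 310.00 Tg/yr.
Box C: F(C→D) = (310.00 + 229) − 89.3 = 449.70 Tg/yr.
Box D: F(D→E) = (449.70 + 156) − 291 = 314.70 Tg/yr.
Box E throughput = its input = 314.70 Tg/yr; τ = 20100 / 314.70 = 63.87 yr.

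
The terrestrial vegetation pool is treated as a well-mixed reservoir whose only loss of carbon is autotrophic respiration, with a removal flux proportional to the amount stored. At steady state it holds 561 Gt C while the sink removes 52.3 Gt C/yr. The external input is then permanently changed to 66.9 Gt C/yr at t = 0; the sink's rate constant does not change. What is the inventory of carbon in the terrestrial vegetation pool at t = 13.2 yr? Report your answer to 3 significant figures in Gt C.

672 Gt C

Residence time τ = M₀/F₀ = 10.73 yr. The eventual steady state is M_∞ = M₀·(F₁/F₀) = 561 × 66.9/52.3 = 717.61 Gt C.
The anomaly ΔM(t) = M(t) − M_∞ decays as ΔM₀·e^(−t/τ) with ΔM₀ = 561 − 717.61 = −156.6 Gt C.
At t = 13.2 yr, e^(−t/τ) = e^(−1.231) = 0.2921, so ΔM = −45.75 Gt C and M = 717.61 − 45.75 = 671.86 Gt C.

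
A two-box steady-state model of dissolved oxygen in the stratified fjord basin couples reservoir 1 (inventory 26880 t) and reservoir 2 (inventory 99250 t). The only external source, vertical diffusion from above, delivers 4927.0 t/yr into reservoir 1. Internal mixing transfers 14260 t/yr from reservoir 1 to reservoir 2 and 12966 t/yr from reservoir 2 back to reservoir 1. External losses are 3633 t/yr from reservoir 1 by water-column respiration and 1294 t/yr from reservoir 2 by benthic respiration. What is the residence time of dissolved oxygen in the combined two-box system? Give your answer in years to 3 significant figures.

25.6 yr

For the system as a whole, the A↔B exchange is internal and contributes nothing to the throughput; only the external sinks remove mass.
M_total = 26880 + 99250 = 126130 t.
ΣF_external_out = 3633 + 1294 = 4927.0 t/yr.
τ = M_total / ΣF_ext = 126130 / 4927.0 = 25.60 yr.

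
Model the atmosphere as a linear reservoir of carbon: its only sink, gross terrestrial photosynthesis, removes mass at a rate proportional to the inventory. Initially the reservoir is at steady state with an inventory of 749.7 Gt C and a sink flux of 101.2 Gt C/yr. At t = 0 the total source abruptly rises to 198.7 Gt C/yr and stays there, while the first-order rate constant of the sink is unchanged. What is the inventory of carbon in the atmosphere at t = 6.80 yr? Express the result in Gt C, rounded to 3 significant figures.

1180 Gt C

The sink rate constant is k = F₀/M₀ = 101.2/749.7 = 0.1350 yr⁻¹.
Solving dM/dt = F₁ − kM with M(0) = M₀ gives M(t) = F₁/k + (M₀ − F₁/k)·e^(−kt).
F₁/k = 198.7/0.1350 = 1472.0 Gt C; kt = 0.1350 × 6.80 = 0.9179, e^(−kt) = 0.3994.
M(6.80) = 1472.0 + (749.7 − 1472.0) × 0.3994 = 1472.0 − 288.4 = 1183.5 Gt C.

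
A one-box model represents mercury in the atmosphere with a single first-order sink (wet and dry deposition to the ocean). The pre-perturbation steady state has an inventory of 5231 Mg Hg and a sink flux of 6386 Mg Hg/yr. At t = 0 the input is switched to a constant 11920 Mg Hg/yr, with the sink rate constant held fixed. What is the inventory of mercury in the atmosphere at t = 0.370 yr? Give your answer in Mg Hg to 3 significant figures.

Residence time τ = M₀/F₀ = 0.8191 yr. The eventual steady state is M_∞ = M₀·(F₁/F₀) = 5231 × 11920/6386 = 9764.1 Mg Hg.
The anomaly ΔM(t) = M(t) − M_∞ decays as ΔM₀·e^(−t/τ) with ΔM₀ = 5231 − 9764.1 = −4533 Mg Hg.
At t = 0.370 yr, e^(−t/τ) = e^(−0.4517) = 0.6365, so ΔM = −2886 Mg Hg and M = 9764.1 − 2886 = 6878.6 Mg Hg.

6880 Mg Hg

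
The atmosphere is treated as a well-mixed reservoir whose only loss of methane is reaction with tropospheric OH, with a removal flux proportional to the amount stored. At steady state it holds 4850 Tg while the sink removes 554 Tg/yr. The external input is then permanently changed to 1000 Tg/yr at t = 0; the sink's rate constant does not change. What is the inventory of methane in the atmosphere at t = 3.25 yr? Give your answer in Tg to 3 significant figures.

The sink rate constant is k = F₀/M₀ = 554/4850 = 0.1142 yr⁻¹.
Solving dM/dt = F₁ − kM with M(0) = M₀ gives M(t) = F₁/k + (M₀ − F₁/k)·e^(−kt).
F₁/k = 1000/0.1142 = 8754.5 Tg; kt = 0.1142 × 3.25 = 0.3712, e^(−kt) = 0.6899.
M(3.25) = 8754.5 + (4850 − 8754.5) × 0.6899 = 8754.5 − 2694 = 6060.9 Tg.

6060 Tg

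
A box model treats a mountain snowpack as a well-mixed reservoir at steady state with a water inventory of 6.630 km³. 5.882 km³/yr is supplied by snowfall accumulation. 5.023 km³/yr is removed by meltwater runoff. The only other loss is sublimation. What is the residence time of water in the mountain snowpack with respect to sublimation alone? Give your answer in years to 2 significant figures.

7.7 yr

At steady state ΣF_in = ΣF_out.
ΣF_in = 5.8820 km³/yr.
Sublimation flux = ΣF_in − (5.023) = 5.8820 − 5.023 = 0.8590 km³/yr.
τ = M / F = 6.630 / 0.8590 = 7.718 yr.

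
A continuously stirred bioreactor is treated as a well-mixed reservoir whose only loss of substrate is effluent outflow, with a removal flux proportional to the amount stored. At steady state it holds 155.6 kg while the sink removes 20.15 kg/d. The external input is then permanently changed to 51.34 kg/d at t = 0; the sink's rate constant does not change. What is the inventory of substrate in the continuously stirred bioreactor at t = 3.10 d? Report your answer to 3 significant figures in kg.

235 kg

The sink rate constant is k = F₀/M₀ = 20.15/155.6 = 0.1295 d⁻¹.
Solving dM/dt = F₁ − kM with M(0) = M₀ gives M(t) = F₁/k + (M₀ − F₁/k)·e^(−kt).
F₁/k = 51.34/0.1295 = 396.45 kg; kt = 0.1295 × 3.10 = 0.4014, e^(−kt) = 0.6694.
M(3.10) = 396.45 + (155.6 − 396.45) × 0.6694 = 396.45 − 161.2 = 235.24 kg.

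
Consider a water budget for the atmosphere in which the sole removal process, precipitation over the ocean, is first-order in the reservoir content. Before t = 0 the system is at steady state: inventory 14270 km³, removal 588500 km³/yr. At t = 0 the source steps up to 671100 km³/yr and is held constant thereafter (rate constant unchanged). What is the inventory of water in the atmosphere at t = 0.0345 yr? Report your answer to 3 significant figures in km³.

Residence time τ = M₀/F₀ = 0.02425 yr. The eventual steady state is M_∞ = M₀·(F₁/F₀) = 14270 × 671100/588500 = 16273 km³.
The anomaly ΔM(t) = M(t) − M_∞ decays as ΔM₀·e^(−t/τ) with ΔM₀ = 14270 − 16273 = −2003 km³.
At t = 0.0345 yr, e^(−t/τ) = e^(−1.423) = 0.2410, so ΔM = −482.8 km³ and M = 16273 − 482.8 = 15790 km³.

15800 km³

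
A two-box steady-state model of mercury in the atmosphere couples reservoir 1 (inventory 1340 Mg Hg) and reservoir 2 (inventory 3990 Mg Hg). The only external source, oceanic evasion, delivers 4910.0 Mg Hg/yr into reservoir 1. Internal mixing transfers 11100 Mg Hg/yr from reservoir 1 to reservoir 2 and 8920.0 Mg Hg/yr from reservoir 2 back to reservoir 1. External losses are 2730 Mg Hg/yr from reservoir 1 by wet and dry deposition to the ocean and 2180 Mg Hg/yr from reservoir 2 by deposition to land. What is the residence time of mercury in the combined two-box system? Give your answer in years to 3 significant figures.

1.09 yr

Residence time in the combined system uses the total inventory and the total *external* removal — internal exchanges between the two boxes cancel.
M_total = 1340 + 3990 = 5330.0 Mg Hg.
ΣF_external_out = 2730 + 2180 = 4910.0 Mg Hg/yr.
τ = M_total / ΣF_ext = 5330.0 / 4910.0 = 1.086 yr.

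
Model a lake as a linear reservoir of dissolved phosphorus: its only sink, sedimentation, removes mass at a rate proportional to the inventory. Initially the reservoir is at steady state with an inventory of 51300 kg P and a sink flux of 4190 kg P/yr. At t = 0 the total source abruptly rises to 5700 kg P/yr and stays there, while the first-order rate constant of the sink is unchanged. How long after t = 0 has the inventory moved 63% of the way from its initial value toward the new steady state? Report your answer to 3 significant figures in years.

12.2 yr

τ = M₀/F₀ = 51300/4190 = 12.24 yr.
The remaining gap fraction is e^(−t/τ); 63% covered ⇒ e^(−t/τ) = 0.370.
t = −τ ln(0.370) = 12.24 × 0.9943 = 12.17 yr.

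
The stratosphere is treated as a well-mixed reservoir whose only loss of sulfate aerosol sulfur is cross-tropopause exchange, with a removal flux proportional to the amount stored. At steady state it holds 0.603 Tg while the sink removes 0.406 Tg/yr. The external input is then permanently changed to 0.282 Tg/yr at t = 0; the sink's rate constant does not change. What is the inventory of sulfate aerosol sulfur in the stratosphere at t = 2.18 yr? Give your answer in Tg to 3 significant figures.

0.461 Tg

τ = M₀/F₀ = 0.603/0.406 = 1.485 yr; rate constant k = 1/τ.
New steady state M_∞ = F₁/k = F₁·τ = 0.282 × 1.485 = 0.41883 Tg.
M(t) = M_∞ + (M₀ − M_∞)·e^(−t/τ); t/τ = 2.18/1.485 = 1.468, so e^(−t/τ) = 0.2304.
M(t) = 0.41883 + 0.1842 × 0.2304 = 0.46127 Tg.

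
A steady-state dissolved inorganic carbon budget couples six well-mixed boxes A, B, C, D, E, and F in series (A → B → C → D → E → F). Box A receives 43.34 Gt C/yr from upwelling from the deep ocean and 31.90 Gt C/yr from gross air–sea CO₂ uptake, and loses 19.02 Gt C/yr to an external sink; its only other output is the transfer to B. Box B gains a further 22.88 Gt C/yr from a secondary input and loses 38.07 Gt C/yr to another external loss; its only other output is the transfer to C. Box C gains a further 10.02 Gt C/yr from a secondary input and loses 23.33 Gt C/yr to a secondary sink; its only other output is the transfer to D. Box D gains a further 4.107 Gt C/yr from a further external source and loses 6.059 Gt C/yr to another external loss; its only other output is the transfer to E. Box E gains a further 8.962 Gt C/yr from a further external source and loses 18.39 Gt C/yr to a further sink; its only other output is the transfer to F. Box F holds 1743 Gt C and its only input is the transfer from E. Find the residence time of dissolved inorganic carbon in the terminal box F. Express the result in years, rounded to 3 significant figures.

107 yr

Box A: F(A→B) = (43.34 + 31.90) − 19.02 = 56.220 Gt C/yr.
Box B: F(B→C) = (56.220 + 22.88) − 38.07 = 41.030 Gt C/yr.
Box C: F(C→D) = (41.030 + 10.02) − 23.33 = 27.720 Gt C/yr.
Box D: F(D→E) = (27.720 + 4.107) − 6.059 = 25.768 Gt C/yr.
Box E: F(E→F) = (25.768 + 8.962) − 18.39 = 16.340 Gt C/yr.
Box F throughput = its input = 16.340 Gt C/yr; τ = 1743 / 16.340 = 106.7 yr.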